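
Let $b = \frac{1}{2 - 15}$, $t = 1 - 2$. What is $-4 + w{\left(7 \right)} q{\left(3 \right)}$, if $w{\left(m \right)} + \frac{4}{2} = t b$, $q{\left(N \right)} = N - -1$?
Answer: $- \frac{152}{13} \approx -11.692$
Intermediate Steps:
$t = -1$
$b = - \frac{1}{13}$ ($b = \frac{1}{2 - 15} = \frac{1}{-13} = - \frac{1}{13} \approx -0.076923$)
$q{\left(N \right)} = 1 + N$ ($q{\left(N \right)} = N + 1 = 1 + N$)
$w{\left(m \right)} = - \frac{25}{13}$ ($w{\left(m \right)} = -2 - - \frac{1}{13} = -2 + \frac{1}{13} = - \frac{25}{13}$)
$-4 + w{\left(7 \right)} q{\left(3 \right)} = -4 - \frac{25 \left(1 + 3\right)}{13} = -4 - \frac{100}{13} = - \frac{152}{13}$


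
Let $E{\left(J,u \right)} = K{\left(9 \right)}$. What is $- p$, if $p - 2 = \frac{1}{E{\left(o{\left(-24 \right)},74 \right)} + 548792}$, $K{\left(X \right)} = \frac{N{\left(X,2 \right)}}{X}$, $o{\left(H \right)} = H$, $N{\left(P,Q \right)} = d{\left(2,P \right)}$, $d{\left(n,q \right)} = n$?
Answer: $- \frac{9878269}{4939130} \approx -2.0$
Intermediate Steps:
$N{\left(P,Q \right)} = 2$
$K{\left(X \right)} = \frac{2}{X}$
$E{\left(J,u \right)} = \frac{2}{9}$
$p = \frac{9878269}{4939130}$ ($p = 2 + \frac{1}{\frac{2}{9} + 548792} = 2 + \frac{1}{\frac{4939130}{9}} = 2 + \frac{9}{4939130} = \frac{9878269}{4939130} \approx 2.0$)
$- p = \left(-1\right) \frac{9878269}{4939130} = - \frac{9878269}{4939130}$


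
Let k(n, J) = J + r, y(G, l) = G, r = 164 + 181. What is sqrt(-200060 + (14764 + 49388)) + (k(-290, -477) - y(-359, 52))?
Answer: 227 + 2*I*sqrt(33977) ≈ 227.0 + 368.66*I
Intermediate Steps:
r = 345
k(n, J) = 345 + J (k(n, J) = J + 345 = 345 + J)
sqrt(-200060 + (14764 + 49388)) + (k(-290, -477) - y(-359, 52)) = sqrt(-200060 + (14764 + 49388)) + ((345 - 477) - 1*(-359)) = sqrt(-200060 + 64152) + (-132 + 359) = sqrt(-135908) + 227 = 2*I*sqrt(33977) + 227 = 227 + 2*I*sqrt(33977)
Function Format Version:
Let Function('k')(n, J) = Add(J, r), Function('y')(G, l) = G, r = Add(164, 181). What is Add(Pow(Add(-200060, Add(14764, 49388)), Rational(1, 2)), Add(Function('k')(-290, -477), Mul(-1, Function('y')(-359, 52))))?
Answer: Add(227, Mul(2, I, Pow(33977, Rational(1, 2)))) ≈ Add(227.00, Mul(368.66, I))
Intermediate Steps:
r = 345
Function('k')(n, J) = Add(345, J) (Function('k')(n, J) = Add(J, 345) = Add(345, J))
Add(Pow(Add(-200060, Add(14764, 49388)), Rational(1, 2)), Add(Function('k')(-290, -477), Mul(-1, Function('y')(-359, 52)))) = Add(Pow(Add(-200060, Add(14764, 49388)), Rational(1, 2)), Add(Add(345, -477), Mul(-1, -359))) = Add(Pow(Add(-200060, 64152), Rational(1, 2)), Add(-132, 359)) = Add(Pow(-135908, Rational(1, 2)), 227) = Add(Mul(2, I, Pow(33977, Rational(1, 2))), 227) = Add(227, Mul(2, I, Pow(33977, Rational(1, 2))))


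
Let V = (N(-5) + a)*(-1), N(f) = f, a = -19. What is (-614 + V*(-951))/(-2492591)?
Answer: 23438/2492591 ≈ 0.0094031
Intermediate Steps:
V = 24 (V = (-5 - 19)*(-1) = -24*(-1) = 24)
(-614 + V*(-951))/(-2492591) = (-614 + 24*(-951))/(-2492591) = (-614 - 22824)*(-1/2492591) = -23438*(-1/2492591) = 23438/2492591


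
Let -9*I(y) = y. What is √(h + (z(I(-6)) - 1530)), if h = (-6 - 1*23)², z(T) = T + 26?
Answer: I*√5961/3 ≈ 25.736*I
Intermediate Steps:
I(y) = -y/9
z(T) = 26 + T
h = 841 (h = (-6 - 23)² = (-29)² = 841)
√(h + (z(I(-6)) - 1530)) = √(841 + ((26 - ⅑*(-6)) - 1530)) = √(841 + ((26 + ⅔) - 1530)) = √(841 + (80/3 - 1530)) = √(841 - 4510/3) = √(-1987/3) = I*√5961/3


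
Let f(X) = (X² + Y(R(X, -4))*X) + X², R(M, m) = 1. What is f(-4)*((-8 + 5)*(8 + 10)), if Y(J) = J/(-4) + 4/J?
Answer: -918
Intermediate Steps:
Y(J) = 4/J - J/4 (Y(J) = J*(-¼) + 4/J = -J/4 + 4/J = 4/J - J/4)
f(X) = 2*X² + 15*X/4 (f(X) = (X² + (4/1 - ¼*1)*X) + X² = (X² + (4*1 - ¼)*X) + X² = (X² + (4 - ¼)*X) + X² = (X² + 15*X/4) + X² = 2*X² + 15*X/4)
f(-4)*((-8 + 5)*(8 + 10)) = ((¼)*(-4)*(15 + 8*(-4)))*((-8 + 5)*(8 + 10)) = ((¼)*(-4)*(15 - 32))*(-3*18) = ((¼)*(-4)*(-17))*(-54) = 17*(-54) = -918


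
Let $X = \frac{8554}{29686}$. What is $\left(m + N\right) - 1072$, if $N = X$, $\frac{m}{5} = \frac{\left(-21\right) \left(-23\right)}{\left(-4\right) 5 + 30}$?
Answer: $- \frac{24645669}{29686} \approx -830.21$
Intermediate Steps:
$X = \frac{4277}{14843}$ ($X = 8554 \cdot \frac{1}{29686} = \frac{4277}{14843} \approx 0.28815$)
$m = \frac{483}{2}$ ($m = 5 \frac{\left(-21\right) \left(-23\right)}{\left(-4\right) 5 + 30} = 5 \frac{483}{-20 + 30} = 5 \cdot \frac{483}{10} = \frac{483}{2} \approx 241.5$)
$N = \frac{4277}{14843} \approx 0.28815$
$\left(m + N\right) - 1072 = \left(\frac{483}{2} + \frac{4277}{14843}\right) - 1072 = \frac{7177723}{29686} - 1072 = - \frac{24645669}{29686}$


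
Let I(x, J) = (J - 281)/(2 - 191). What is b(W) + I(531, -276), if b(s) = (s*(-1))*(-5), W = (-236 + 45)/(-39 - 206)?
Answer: 9056/1323 ≈ 6.8450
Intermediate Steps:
I(x, J) = 281/189 - J/189 (I(x, J) = (-281 + J)/(-189) = (-281 + J)*(-1/189) = 281/189 - J/189)
W = 191/245 (W = -191/(-245) = -191*(-1/245) = 191/245 ≈ 0.77959)
b(s) = 5*s (b(s) = -s*(-5) = 5*s)
b(W) + I(531, -276) = 5*(191/245) + (281/189 - 1/189*(-276)) = 191/49 + (281/189 + 92/63) = 191/49 + 557/189 = 9056/1323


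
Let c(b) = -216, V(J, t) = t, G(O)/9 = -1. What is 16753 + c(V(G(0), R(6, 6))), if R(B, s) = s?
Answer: 16537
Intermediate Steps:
G(O) = -9 (G(O) = 9*(-1) = -9)
16753 + c(V(G(0), R(6, 6))) = 16753 - 216 = 16537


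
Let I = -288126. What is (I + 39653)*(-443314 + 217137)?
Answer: 56198877721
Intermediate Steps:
(I + 39653)*(-443314 + 217137) = (-288126 + 39653)*(-443314 + 217137) = -248473*(-226177) = 56198877721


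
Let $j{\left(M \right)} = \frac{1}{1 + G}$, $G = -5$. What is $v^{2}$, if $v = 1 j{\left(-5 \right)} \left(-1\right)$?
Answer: $\frac{1}{16} \approx 0.0625$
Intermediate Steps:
$j{\left(M \right)} = - \frac{1}{4}$ ($j{\left(M \right)} = \frac{1}{1 - 5} = \frac{1}{-4} = - \frac{1}{4}$)
$v = \frac{1}{4}$ ($v = 1 \left(- \frac{1}{4}\right) \left(-1\right) = \left(- \frac{1}{4}\right) \left(-1\right) = \frac{1}{4} \approx 0.25$)
$v^{2} = \left(\frac{1}{4}\right)^{2} = \frac{1}{16}$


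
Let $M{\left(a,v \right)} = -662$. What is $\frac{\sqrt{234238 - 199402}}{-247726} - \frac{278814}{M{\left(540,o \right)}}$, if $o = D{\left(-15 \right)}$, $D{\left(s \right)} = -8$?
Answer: $\frac{139407}{331} - \frac{\sqrt{8709}}{123863} \approx 421.17$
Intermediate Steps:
$o = -8$
$\frac{\sqrt{234238 - 199402}}{-247726} - \frac{278814}{M{\left(540,o \right)}} = \frac{\sqrt{234238 - 199402}}{-247726} - \frac{278814}{-662} = \sqrt{34836} \left(- \frac{1}{247726}\right) - - \frac{139407}{331} = 2 \sqrt{8709} \left(- \frac{1}{247726}\right) + \frac{139407}{331} = - \frac{\sqrt{8709}}{123863} + \frac{139407}{331} = \frac{139407}{331} - \frac{\sqrt{8709}}{123863}$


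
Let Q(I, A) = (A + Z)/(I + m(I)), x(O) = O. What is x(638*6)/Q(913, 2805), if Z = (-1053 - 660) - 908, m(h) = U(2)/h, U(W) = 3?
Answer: 36260382/1909 ≈ 18994.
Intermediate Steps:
m(h) = 3/h
Z = -2621 (Z = -1713 - 908 = -2621)
Q(I, A) = (-2621 + A)/(I + 3/I) (Q(I, A) = (A - 2621)/(I + 3/I) = (-2621 + A)/(I + 3/I))
x(638*6)/Q(913, 2805) = (638*6)/((913*(-2621 + 2805)/(3 + 913**2))) = 3828/((913*184/(3 + 833569))) = 3828/((913*184/833572)) = 3828/((913*(1/833572)*184)) = 3828/(41998/208393) = 3828*(208393/41998) = 36260382/1909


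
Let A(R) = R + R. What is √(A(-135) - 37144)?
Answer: I*√37414 ≈ 193.43*I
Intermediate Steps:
A(R) = 2*R
√(A(-135) - 37144) = √(2*(-135) - 37144) = √(-270 - 37144) = √(-37414) = I*√37414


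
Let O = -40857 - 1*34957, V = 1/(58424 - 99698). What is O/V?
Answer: 3129147036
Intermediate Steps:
V = -1/41274 (V = 1/(-41274) = -1/41274 ≈ -2.4228e-5)
O = -75814 (O = -40857 - 34957 = -75814)
O/V = -75814/(-1/41274) = -75814*(-41274) = 3129147036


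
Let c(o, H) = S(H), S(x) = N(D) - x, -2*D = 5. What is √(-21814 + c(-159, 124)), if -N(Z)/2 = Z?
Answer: 3*I*√2437 ≈ 148.1*I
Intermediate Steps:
D = -5/2 (D = -½*5 = -5/2 ≈ -2.5000)
N(Z) = -2*Z
S(x) = 5 - x (S(x) = -2*(-5/2) - x = 5 - x)
c(o, H) = 5 - H
√(-21814 + c(-159, 124)) = √(-21814 + (5 - 1*124)) = √(-21814 + (5 - 124)) = √(-21814 - 119) = √(-21933) = 3*I*√2437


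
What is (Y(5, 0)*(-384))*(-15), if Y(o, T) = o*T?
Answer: 0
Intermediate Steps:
Y(o, T) = T*o
(Y(5, 0)*(-384))*(-15) = ((0*5)*(-384))*(-15) = (0*(-384))*(-15) = 0*(-15) = 0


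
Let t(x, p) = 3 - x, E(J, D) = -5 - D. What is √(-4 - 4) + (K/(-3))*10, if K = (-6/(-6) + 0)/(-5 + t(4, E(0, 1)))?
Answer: 5/9 + 2*I*√2 ≈ 0.55556 + 2.8284*I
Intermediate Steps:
K = -⅙ (K = (-6/(-6) + 0)/(-5 + (3 - 1*4)) = (-6*(-⅙) + 0)/(-5 + (3 - 4)) = (1 + 0)/(-5 - 1) = 1/(-6) = 1*(-⅙) = -⅙ ≈ -0.16667)
√(-4 - 4) + (K/(-3))*10 = √(-4 - 4) - ⅙/(-3)*10 = √(-8) - ⅙*(-⅓)*10 = 2*I*√2 + (1/18)*10 = 2*I*√2 + 5/9 = 5/9 + 2*I*√2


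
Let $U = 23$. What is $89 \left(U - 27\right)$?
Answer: $-356$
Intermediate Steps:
$89 \left(U - 27\right) = 89 \left(23 - 27\right) = 89 \left(-4\right) = -356$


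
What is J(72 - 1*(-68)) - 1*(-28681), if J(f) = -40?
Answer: 28641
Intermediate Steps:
J(72 - 1*(-68)) - 1*(-28681) = -40 - 1*(-28681) = -40 + 28681 = 28641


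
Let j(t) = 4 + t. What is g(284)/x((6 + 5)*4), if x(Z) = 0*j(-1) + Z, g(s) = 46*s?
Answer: 3266/11 ≈ 296.91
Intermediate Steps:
x(Z) = Z (x(Z) = 0*(4 - 1) + Z = 0*3 + Z = 0 + Z = Z)
g(284)/x((6 + 5)*4) = (46*284)/(((6 + 5)*4)) = 13064/((11*4)) = 13064/44 = 13064*(1/44) = 3266/11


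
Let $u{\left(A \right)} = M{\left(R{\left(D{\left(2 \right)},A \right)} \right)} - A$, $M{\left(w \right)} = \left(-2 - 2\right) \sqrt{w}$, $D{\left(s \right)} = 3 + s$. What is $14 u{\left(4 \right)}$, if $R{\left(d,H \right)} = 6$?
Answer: $-56 - 56 \sqrt{6} \approx -193.17$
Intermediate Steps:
$M{\left(w \right)} = - 4 \sqrt{w}$
$u{\left(A \right)} = - A - 4 \sqrt{6}$ ($u{\left(A \right)} = - 4 \sqrt{6} - A = - A - 4 \sqrt{6}$)
$14 u{\left(4 \right)} = 14 \left(\left(-1\right) 4 - 4 \sqrt{6}\right) = 14 \left(-4 - 4 \sqrt{6}\right) = -56 - 56 \sqrt{6}$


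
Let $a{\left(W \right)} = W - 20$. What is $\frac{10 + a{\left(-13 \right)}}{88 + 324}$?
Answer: $- \frac{23}{412} \approx -0.055825$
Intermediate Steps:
$a{\left(W \right)} = -20 + W$
$\frac{10 + a{\left(-13 \right)}}{88 + 324} = \frac{10 - 33}{88 + 324} = \frac{10 - 33}{412} = \left(-23\right) \frac{1}{412} = - \frac{23}{412}$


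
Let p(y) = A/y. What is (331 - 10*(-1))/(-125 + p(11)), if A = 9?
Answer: -3751/1366 ≈ -2.7460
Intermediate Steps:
p(y) = 9/y
(331 - 10*(-1))/(-125 + p(11)) = (331 - 10*(-1))/(-125 + 9/11) = (331 + 10)/(-125 + 9*(1/11)) = 341/(-125 + 9/11) = 341/(-1366/11) = 341*(-11/1366) = -3751/1366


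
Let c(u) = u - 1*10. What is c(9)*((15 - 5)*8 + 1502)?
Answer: -1582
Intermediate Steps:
c(u) = -10 + u (c(u) = u - 10 = -10 + u)
c(9)*((15 - 5)*8 + 1502) = (-10 + 9)*((15 - 5)*8 + 1502) = -(10*8 + 1502) = -(80 + 1502) = -1*1582 = -1582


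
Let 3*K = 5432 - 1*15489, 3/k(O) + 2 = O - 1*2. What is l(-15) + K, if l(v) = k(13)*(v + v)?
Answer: -10087/3 ≈ -3362.3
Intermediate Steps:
k(O) = 3/(-4 + O) (k(O) = 3/(-2 + (O - 1*2)) = 3/(-2 + (O - 2)) = 3/(-2 + (-2 + O)) = 3/(-4 + O))
l(v) = 2*v/3 (l(v) = (3/(-4 + 13))*(v + v) = (3/9)*(2*v) = (3*(⅑))*(2*v) = (2*v)/3 = 2*v/3)
K = -10057/3 (K = (5432 - 1*15489)/3 = (5432 - 15489)/3 = (⅓)*(-10057) = -10057/3 ≈ -3352.3)
l(-15) + K = (⅔)*(-15) - 10057/3 = -10 - 10057/3 = -10087/3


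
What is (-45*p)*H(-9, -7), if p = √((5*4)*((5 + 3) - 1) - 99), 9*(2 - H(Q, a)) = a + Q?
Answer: -170*√41 ≈ -1088.5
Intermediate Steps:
H(Q, a) = 2 - Q/9 - a/9 (H(Q, a) = 2 - (a + Q)/9 = 2 - (Q + a)/9 = 2 + (-Q/9 - a/9) = 2 - Q/9 - a/9)
p = √41 (p = √(20*(8 - 1) - 99) = √(20*7 - 99) = √(140 - 99) = √41 ≈ 6.4031)
(-45*p)*H(-9, -7) = (-45*√41)*(2 - ⅑*(-9) - ⅑*(-7)) = (-45*√41)*(2 + 1 + 7/9) = -45*√41*(34/9) = -170*√41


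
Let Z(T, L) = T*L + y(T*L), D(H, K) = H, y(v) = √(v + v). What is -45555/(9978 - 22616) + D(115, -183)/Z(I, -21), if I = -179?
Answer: 172603505/47480966 - 115*√7518/14122563 ≈ 3.6345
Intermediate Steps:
y(v) = √2*√v (y(v) = √(2*v) = √2*√v)
Z(T, L) = L*T + √2*√(L*T) (Z(T, L) = T*L + √2*√(T*L) = L*T + √2*√(L*T))
-45555/(9978 - 22616) + D(115, -183)/Z(I, -21) = -45555/(9978 - 22616) + 115/(-21*(-179) + √2*√(-21*(-179))) = -45555/(-12638) + 115/(3759 + √2*√3759) = -45555*(-1/12638) + 115/(3759 + √7518) = 45555/12638 + 115/(3759 + √7518)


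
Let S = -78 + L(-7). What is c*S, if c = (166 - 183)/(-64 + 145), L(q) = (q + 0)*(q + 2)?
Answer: 731/81 ≈ 9.0247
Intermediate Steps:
L(q) = q*(2 + q)
S = -43 (S = -78 - 7*(2 - 7) = -78 - 7*(-5) = -78 + 35 = -43)
c = -17/81 ≈ -0.20988
c*S = -17/81*(-43) = 731/81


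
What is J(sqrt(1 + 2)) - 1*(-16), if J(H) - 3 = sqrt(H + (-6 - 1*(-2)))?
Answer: 19 + sqrt(-4 + sqrt(3)) ≈ 19.0 + 1.506*I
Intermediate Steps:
J(H) = 3 + sqrt(-4 + H) (J(H) = 3 + sqrt(H + (-6 - 1*(-2))) = 3 + sqrt(H + (-6 + 2)) = 3 + sqrt(H - 4) = 3 + sqrt(-4 + H))
J(sqrt(1 + 2)) - 1*(-16) = (3 + sqrt(-4 + sqrt(1 + 2))) - 1*(-16) = (3 + sqrt(-4 + sqrt(3))) + 16 = 19 + sqrt(-4 + sqrt(3))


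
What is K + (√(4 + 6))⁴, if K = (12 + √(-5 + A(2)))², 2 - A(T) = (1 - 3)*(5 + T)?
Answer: 255 + 24*√11 ≈ 334.60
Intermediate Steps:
A(T) = 12 + 2*T (A(T) = 2 - (1 - 3)*(5 + T) = 2 - (-2)*(5 + T) = 2 - (-10 - 2*T) = 2 + (10 + 2*T) = 12 + 2*T)
K = (12 + √11)² (K = (12 + √(-5 + (12 + 2*2)))² = (12 + √(-5 + (12 + 4)))² = (12 + √(-5 + 16))² = (12 + √11)² ≈ 234.60)
K + (√(4 + 6))⁴ = (12 + √11)² + (√(4 + 6))⁴ = (12 + √11)² + (√10)⁴ = (12 + √11)² + 100 = 100 + (12 + √11)²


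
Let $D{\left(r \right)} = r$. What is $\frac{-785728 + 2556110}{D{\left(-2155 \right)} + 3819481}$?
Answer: $\frac{885191}{1908663} \approx 0.46378$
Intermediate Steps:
$\frac{-785728 + 2556110}{D{\left(-2155 \right)} + 3819481} = \frac{-785728 + 2556110}{-2155 + 3819481} = \frac{1770382}{3817326} = 1770382 \cdot \frac{1}{3817326} = \frac{885191}{1908663}$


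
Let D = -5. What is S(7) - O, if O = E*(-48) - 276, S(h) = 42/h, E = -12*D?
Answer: 3162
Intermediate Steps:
E = 60 (E = -12*(-5) = 60)
O = -3156 (O = 60*(-48) - 276 = -2880 - 276 = -3156)
S(7) - O = 42/7 - 1*(-3156) = 42*(⅐) + 3156 = 6 + 3156 = 3162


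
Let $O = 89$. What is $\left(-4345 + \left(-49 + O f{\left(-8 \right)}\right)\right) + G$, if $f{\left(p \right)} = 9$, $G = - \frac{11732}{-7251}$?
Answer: $- \frac{26041111}{7251} \approx -3591.4$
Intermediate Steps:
$G = \frac{11732}{7251}$ ($G = \left(-11732\right) \left(- \frac{1}{7251}\right) = \frac{11732}{7251} \approx 1.618$)
$\left(-4345 + \left(-49 + O f{\left(-8 \right)}\right)\right) + G = \left(-4345 + \left(-49 + 89 \cdot 9\right)\right) + \frac{11732}{7251} = \left(-4345 + \left(-49 + 801\right)\right) + \frac{11732}{7251} = \left(-4345 + 752\right) + \frac{11732}{7251} = -3593 + \frac{11732}{7251} = - \frac{26041111}{7251}$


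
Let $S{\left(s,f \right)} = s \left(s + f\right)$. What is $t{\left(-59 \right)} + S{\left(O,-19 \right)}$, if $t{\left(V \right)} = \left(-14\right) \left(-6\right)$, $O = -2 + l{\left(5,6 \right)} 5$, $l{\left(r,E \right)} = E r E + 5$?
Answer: $834476$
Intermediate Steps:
$l{\left(r,E \right)} = 5 + r E^{2}$ ($l{\left(r,E \right)} = r E^{2} + 5 = 5 + r E^{2}$)
$O = 923$ ($O = -2 + \left(5 + 5 \cdot 6^{2}\right) 5 = -2 + \left(5 + 5 \cdot 36\right) 5 = -2 + \left(5 + 180\right) 5 = -2 + 185 \cdot 5 = -2 + 925 = 923$)
$S{\left(s,f \right)} = s \left(f + s\right)$
$t{\left(V \right)} = 84$
$t{\left(-59 \right)} + S{\left(O,-19 \right)} = 84 + 923 \left(-19 + 923\right) = 84 + 923 \cdot 904 = 84 + 834392 = 834476$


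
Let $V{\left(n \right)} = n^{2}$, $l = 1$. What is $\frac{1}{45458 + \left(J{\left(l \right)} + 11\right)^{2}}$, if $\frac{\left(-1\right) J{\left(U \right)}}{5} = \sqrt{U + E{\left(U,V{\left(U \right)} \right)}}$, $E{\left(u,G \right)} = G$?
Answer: $\frac{45629}{2081981441} + \frac{110 \sqrt{2}}{2081981441} \approx 2.1991 \cdot 10^{-5}$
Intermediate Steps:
$J{\left(U \right)} = - 5 \sqrt{U + U^{2}}$
$\frac{1}{45458 + \left(J{\left(l \right)} + 11\right)^{2}} = \frac{1}{45458 + \left(- 5 \sqrt{1 \left(1 + 1\right)} + 11\right)^{2}} = \frac{1}{45458 + \left(- 5 \sqrt{1 \cdot 2} + 11\right)^{2}} = \frac{1}{45458 + \left(- 5 \sqrt{2} + 11\right)^{2}} = \frac{1}{45458 + \left(11 - 5 \sqrt{2}\right)^{2}}$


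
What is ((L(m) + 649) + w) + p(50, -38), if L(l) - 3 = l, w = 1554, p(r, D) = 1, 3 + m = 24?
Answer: 2228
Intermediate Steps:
m = 21 (m = -3 + 24 = 21)
L(l) = 3 + l
((L(m) + 649) + w) + p(50, -38) = (((3 + 21) + 649) + 1554) + 1 = ((24 + 649) + 1554) + 1 = (673 + 1554) + 1 = 2227 + 1 = 2228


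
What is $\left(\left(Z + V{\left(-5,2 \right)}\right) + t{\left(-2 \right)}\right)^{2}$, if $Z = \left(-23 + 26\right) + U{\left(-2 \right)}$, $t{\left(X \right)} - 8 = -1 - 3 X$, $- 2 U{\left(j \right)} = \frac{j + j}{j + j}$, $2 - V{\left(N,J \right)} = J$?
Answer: $\frac{961}{4} \approx 240.25$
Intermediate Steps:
$V{\left(N,J \right)} = 2 - J$
$U{\left(j \right)} = - \frac{1}{2}$ ($U{\left(j \right)} = - \frac{\left(j + j\right) \frac{1}{j + j}}{2} = - \frac{2 j \frac{1}{2 j}}{2} = \left(- \frac{1}{2}\right) 1 = - \frac{1}{2}$)
$t{\left(X \right)} = 7 - 3 X$ ($t{\left(X \right)} = 8 - \left(1 + 3 X\right) = 7 - 3 X$)
$Z = \frac{5}{2}$ ($Z = \left(-23 + 26\right) - \frac{1}{2} = 3 - \frac{1}{2} = \frac{5}{2} \approx 2.5$)
$\left(\left(Z + V{\left(-5,2 \right)}\right) + t{\left(-2 \right)}\right)^{2} = \left(\left(\frac{5}{2} + \left(2 - 2\right)\right) + \left(7 - -6\right)\right)^{2} = \left(\left(\frac{5}{2} + \left(2 - 2\right)\right) + \left(7 + 6\right)\right)^{2} = \left(\left(\frac{5}{2} + 0\right) + 13\right)^{2} = \left(\frac{5}{2} + 13\right)^{2} = \left(\frac{31}{2}\right)^{2} = \frac{961}{4}$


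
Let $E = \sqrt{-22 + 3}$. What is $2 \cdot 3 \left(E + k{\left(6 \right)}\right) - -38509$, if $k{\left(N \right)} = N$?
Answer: $38545 + 6 i \sqrt{19} \approx 38545.0 + 26.153 i$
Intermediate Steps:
$E = i \sqrt{19}$ ($E = \sqrt{-19} = i \sqrt{19} \approx 4.3589 i$)
$2 \cdot 3 \left(E + k{\left(6 \right)}\right) - -38509 = 2 \cdot 3 \left(i \sqrt{19} + 6\right) - -38509 = 6 \left(6 + i \sqrt{19}\right) + 38509 = \left(36 + 6 i \sqrt{19}\right) + 38509 = 38545 + 6 i \sqrt{19}$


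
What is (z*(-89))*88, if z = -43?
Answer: 336776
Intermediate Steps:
(z*(-89))*88 = -43*(-89)*88 = 3827*88 = 336776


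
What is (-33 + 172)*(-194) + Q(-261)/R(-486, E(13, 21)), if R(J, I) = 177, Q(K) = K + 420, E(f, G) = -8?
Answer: -1590941/59 ≈ -26965.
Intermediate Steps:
Q(K) = 420 + K
(-33 + 172)*(-194) + Q(-261)/R(-486, E(13, 21)) = (-33 + 172)*(-194) + (420 - 261)/177 = 139*(-194) + 159*(1/177) = -26966 + 53/59 = -1590941/59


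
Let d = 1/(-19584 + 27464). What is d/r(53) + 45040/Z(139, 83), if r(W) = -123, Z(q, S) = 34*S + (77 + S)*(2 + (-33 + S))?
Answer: 7275759743/1799878680 ≈ 4.0424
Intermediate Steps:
Z(q, S) = 34*S + (-31 + S)*(77 + S) (Z(q, S) = 34*S + (77 + S)*(-31 + S) = 34*S + (-31 + S)*(77 + S))
d = 1/7880 ≈ 0.00012690
d/r(53) + 45040/Z(139, 83) = (1/7880)/(-123) + 45040/(-2387 + 83² + 80*83) = (1/7880)*(-1/123) + 45040/(-2387 + 6889 + 6640) = -1/969240 + 45040/11142 = -1/969240 + 45040*(1/11142) = -1/969240 + 22520/5571 = 7275759743/1799878680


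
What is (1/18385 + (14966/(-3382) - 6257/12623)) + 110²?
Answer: 4746555243137033/392436888805 ≈ 12095.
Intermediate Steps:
(1/18385 + (14966/(-3382) - 6257/12623)) + 110² = (1/18385 + (14966*(-1/3382) - 6257*1/12623)) + 12100 = (1/18385 + (-7483/1691 - 6257/12623)) + 12100 = (1/18385 - 105038496/21345493) + 12100 = -1931111403467/392436888805 + 12100 = 4746555243137033/392436888805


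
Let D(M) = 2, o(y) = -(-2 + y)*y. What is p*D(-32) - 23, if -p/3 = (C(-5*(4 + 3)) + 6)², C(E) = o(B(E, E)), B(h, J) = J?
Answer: -9969149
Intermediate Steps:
o(y) = -y*(-2 + y)
C(E) = E*(2 - E)
p = -4984563 (p = -3*((-5*(4 + 3))*(2 - (-5)*(4 + 3)) + 6)² = -3*((-5*7)*(2 - (-5)*7) + 6)² = -3*(-35*(2 - 1*(-35)) + 6)² = -3*(-35*(2 + 35) + 6)² = -3*(-35*37 + 6)² = -3*(-1295 + 6)² = -3*(-1289)² = -3*1661521 = -4984563)
p*D(-32) - 23 = -4984563*2 - 23 = -9969126 - 23 = -9969149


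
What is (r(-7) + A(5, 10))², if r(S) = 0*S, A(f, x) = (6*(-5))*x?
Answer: 90000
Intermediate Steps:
A(f, x) = -30*x
r(S) = 0
(r(-7) + A(5, 10))² = (0 - 30*10)² = (0 - 300)² = (-300)² = 90000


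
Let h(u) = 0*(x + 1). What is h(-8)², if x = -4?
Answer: 0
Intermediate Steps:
h(u) = 0 (h(u) = 0*(-4 + 1) = 0*(-3) = 0)
h(-8)² = 0² = 0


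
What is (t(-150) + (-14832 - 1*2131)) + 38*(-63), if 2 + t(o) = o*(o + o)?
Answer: 25641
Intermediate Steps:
t(o) = -2 + 2*o**2 (t(o) = -2 + o*(o + o) = -2 + o*(2*o) = -2 + 2*o**2)
(t(-150) + (-14832 - 1*2131)) + 38*(-63) = ((-2 + 2*(-150)**2) + (-14832 - 1*2131)) + 38*(-63) = ((-2 + 2*22500) + (-14832 - 2131)) - 2394 = ((-2 + 45000) - 16963) - 2394 = (44998 - 16963) - 2394 = 28035 - 2394 = 25641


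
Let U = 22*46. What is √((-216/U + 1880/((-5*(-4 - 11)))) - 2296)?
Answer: 7*I*√667532910/3795 ≈ 47.657*I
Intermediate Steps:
U = 1012
√((-216/U + 1880/((-5*(-4 - 11)))) - 2296) = √((-216/1012 + 1880/((-5*(-4 - 11)))) - 2296) = √((-216*1/1012 + 1880/((-5*(-15)))) - 2296) = √((-54/253 + 1880/75) - 2296) = √((-54/253 + 1880*(1/75)) - 2296) = √((-54/253 + 376/15) - 2296) = √(94318/3795 - 2296) = √(-8619002/3795) = 7*I*√667532910/3795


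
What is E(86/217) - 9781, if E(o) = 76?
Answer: -9705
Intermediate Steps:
E(86/217) - 9781 = 76 - 9781 = -9705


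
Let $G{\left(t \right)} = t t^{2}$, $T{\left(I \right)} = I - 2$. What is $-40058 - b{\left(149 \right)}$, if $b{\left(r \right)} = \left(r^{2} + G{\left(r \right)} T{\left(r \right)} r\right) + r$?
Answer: $-72454069355$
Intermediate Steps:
$T{\left(I \right)} = -2 + I$
$G{\left(t \right)} = t^{3}$
$b{\left(r \right)} = r + r^{2} + r^{4} \left(-2 + r\right)$ ($b{\left(r \right)} = \left(r^{2} + r^{3} \left(-2 + r\right) r\right) + r = \left(r^{2} + r^{4} \left(-2 + r\right)\right) + r = r + r^{2} + r^{4} \left(-2 + r\right)$)
$-40058 - b{\left(149 \right)} = -40058 - 149 \left(1 + 149 + 149^{3} \left(-2 + 149\right)\right) = -40058 - 149 \left(1 + 149 + 3307949 \cdot 147\right) = -40058 - 149 \left(1 + 149 + 486268503\right) = -40058 - 149 \cdot 486268653 = -40058 - 72454029297 = -72454069355$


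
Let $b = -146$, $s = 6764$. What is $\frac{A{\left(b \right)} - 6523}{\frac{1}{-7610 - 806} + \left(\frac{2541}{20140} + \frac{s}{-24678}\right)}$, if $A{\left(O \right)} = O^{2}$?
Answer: $- \frac{7734663480561120}{77405337289} \approx -99924.0$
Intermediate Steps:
$\frac{A{\left(b \right)} - 6523}{\frac{1}{-7610 - 806} + \left(\frac{2541}{20140} + \frac{s}{-24678}\right)} = \frac{\left(-146\right)^{2} - 6523}{\frac{1}{-7610 - 806} + \left(\frac{2541}{20140} + \frac{6764}{-24678}\right)} = \frac{21316 - 6523}{\frac{1}{-7610 - 806} + \left(2541 \cdot \frac{1}{20140} + 6764 \left(- \frac{1}{24678}\right)\right)} = \frac{14793}{\frac{1}{-8416} + \left(\frac{2541}{20140} - \frac{3382}{12339}\right)} = \frac{14793}{- \frac{1}{8416} - \frac{36760081}{248507460}} = \frac{14793}{- \frac{77405337289}{522859695840}} = 14793 \left(- \frac{522859695840}{77405337289}\right) = - \frac{7734663480561120}{77405337289}$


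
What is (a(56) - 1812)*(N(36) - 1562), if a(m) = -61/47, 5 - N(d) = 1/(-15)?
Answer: 398068930/141 ≈ 2.8232e+6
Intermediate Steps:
N(d) = 76/15 (N(d) = 5 - 1/(-15) = 5 - 1*(-1/15) = 5 + 1/15 = 76/15)
a(m) = -61/47 (a(m) = -61*1/47 = -61/47)
(a(56) - 1812)*(N(36) - 1562) = (-61/47 - 1812)*(76/15 - 1562) = -85225/47*(-23354/15) = 398068930/141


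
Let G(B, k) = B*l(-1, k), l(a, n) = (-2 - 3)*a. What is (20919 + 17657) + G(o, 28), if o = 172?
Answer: 39436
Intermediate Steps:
l(a, n) = -5*a
G(B, k) = 5*B (G(B, k) = B*(-5*(-1)) = B*5 = 5*B)
(20919 + 17657) + G(o, 28) = (20919 + 17657) + 5*172 = 38576 + 860 = 39436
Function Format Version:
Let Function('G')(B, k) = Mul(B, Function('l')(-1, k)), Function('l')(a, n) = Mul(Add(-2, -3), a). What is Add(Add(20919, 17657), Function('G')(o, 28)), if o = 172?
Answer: 39436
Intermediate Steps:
Function('l')(a, n) = Mul(-5, a)
Function('G')(B, k) = Mul(5, B) (Function('G')(B, k) = Mul(B, Mul(-5, -1)) = Mul(B, 5) = Mul(5, B))
Add(Add(20919, 17657), Function('G')(o, 28)) = Add(Add(20919, 17657), Mul(5, 172)) = Add(38576, 860) = 39436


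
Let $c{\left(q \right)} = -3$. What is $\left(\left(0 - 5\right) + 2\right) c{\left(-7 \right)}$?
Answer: $9$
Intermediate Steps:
$\left(\left(0 - 5\right) + 2\right) c{\left(-7 \right)} = \left(\left(0 - 5\right) + 2\right) \left(-3\right) = \left(-5 + 2\right) \left(-3\right) = \left(-3\right) \left(-3\right) = 9$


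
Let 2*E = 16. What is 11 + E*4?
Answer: 43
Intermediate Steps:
E = 8 (E = (½)*16 = 8)
11 + E*4 = 11 + 8*4 = 11 + 32 = 43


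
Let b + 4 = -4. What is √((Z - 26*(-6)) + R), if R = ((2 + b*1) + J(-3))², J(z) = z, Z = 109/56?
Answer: √187334/28 ≈ 15.458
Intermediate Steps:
Z = 109/56 (Z = 109*(1/56) = 109/56 ≈ 1.9464)
b = -8 (b = -4 - 4 = -8)
R = 81 (R = ((2 - 8*1) - 3)² = ((2 - 8) - 3)² = (-6 - 3)² = (-9)² = 81)
√((Z - 26*(-6)) + R) = √((109/56 - 26*(-6)) + 81) = √((109/56 + 156) + 81) = √(8845/56 + 81) = √(13381/56) = √187334/28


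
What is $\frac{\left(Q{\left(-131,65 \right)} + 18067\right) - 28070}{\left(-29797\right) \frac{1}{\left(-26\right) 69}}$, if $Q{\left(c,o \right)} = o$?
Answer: $- \frac{17828772}{29797} \approx -598.34$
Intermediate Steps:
$\frac{\left(Q{\left(-131,65 \right)} + 18067\right) - 28070}{\left(-29797\right) \frac{1}{\left(-26\right) 69}} = \frac{\left(65 + 18067\right) - 28070}{\left(-29797\right) \frac{1}{\left(-26\right) 69}} = \frac{18132 - 28070}{\left(-29797\right) \frac{1}{-1794}} = - \frac{9938}{\left(-29797\right) \left(- \frac{1}{1794}\right)} = - \frac{9938}{\frac{29797}{1794}} = \left(-9938\right) \frac{1794}{29797} = - \frac{17828772}{29797}$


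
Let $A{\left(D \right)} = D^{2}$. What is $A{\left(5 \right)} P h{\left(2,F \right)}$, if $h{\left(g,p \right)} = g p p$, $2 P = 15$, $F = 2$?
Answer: $1500$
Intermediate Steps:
$P = \frac{15}{2}$ ($P = \frac{1}{2} \cdot 15 = \frac{15}{2} \approx 7.5$)
$h{\left(g,p \right)} = g p^{2}$
$A{\left(5 \right)} P h{\left(2,F \right)} = 5^{2} \cdot \frac{15}{2} \cdot 2 \cdot 2^{2} = 25 \cdot \frac{15}{2} \cdot 2 \cdot 4 = \frac{375}{2} \cdot 8 = 1500$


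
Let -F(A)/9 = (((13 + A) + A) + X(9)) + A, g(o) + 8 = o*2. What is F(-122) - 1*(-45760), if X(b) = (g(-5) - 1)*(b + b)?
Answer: 52015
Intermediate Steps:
g(o) = -8 + 2*o (g(o) = -8 + o*2 = -8 + 2*o)
X(b) = -38*b (X(b) = ((-8 + 2*(-5)) - 1)*(b + b) = ((-8 - 10) - 1)*(2*b) = (-18 - 1)*(2*b) = -38*b)
F(A) = 2961 - 27*A (F(A) = -9*((((13 + A) + A) - 38*9) + A) = -9*(((13 + 2*A) - 342) + A) = -9*((-329 + 2*A) + A) = -9*(-329 + 3*A) = 2961 - 27*A)
F(-122) - 1*(-45760) = (2961 - 27*(-122)) - 1*(-45760) = (2961 + 3294) + 45760 = 6255 + 45760 = 52015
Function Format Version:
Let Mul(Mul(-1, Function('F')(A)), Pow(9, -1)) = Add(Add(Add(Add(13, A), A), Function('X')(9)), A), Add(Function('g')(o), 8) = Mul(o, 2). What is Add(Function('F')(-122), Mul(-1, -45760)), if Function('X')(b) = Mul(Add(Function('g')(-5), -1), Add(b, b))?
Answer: 52015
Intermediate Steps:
Function('g')(o) = Add(-8, Mul(2, o)) (Function('g')(o) = Add(-8, Mul(o, 2)) = Add(-8, Mul(2, o)))
Function('X')(b) = Mul(-38, b) (Function('X')(b) = Mul(Add(Add(-8, Mul(2, -5)), -1), Add(b, b)) = Mul(Add(Add(-8, -10), -1), Mul(2, b)) = Mul(Add(-18, -1), Mul(2, b)) = Mul(-19, Mul(2, b)) = Mul(-38, b))
Function('F')(A) = Add(2961, Mul(-27, A)) (Function('F')(A) = Mul(-9, Add(Add(Add(Add(13, A), A), Mul(-38, 9)), A)) = Mul(-9, Add(Add(Add(13, Mul(2, A)), -342), A)) = Mul(-9, Add(Add(-329, Mul(2, A)), A)) = Mul(-9, Add(-329, Mul(3, A))) = Add(2961, Mul(-27, A)))
Add(Function('F')(-122), Mul(-1, -45760)) = Add(Add(2961, Mul(-27, -122)), Mul(-1, -45760)) = Add(Add(2961, 3294), 45760) = Add(6255, 45760) = 52015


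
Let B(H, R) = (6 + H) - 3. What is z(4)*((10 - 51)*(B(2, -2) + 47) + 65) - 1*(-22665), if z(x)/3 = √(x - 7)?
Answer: 22665 - 6201*I*√3 ≈ 22665.0 - 10740.0*I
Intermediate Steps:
z(x) = 3*√(-7 + x) (z(x) = 3*√(x - 7) = 3*√(-7 + x))
B(H, R) = 3 + H
z(4)*((10 - 51)*(B(2, -2) + 47) + 65) - 1*(-22665) = (3*√(-7 + 4))*((10 - 51)*((3 + 2) + 47) + 65) - 1*(-22665) = (3*√(-3))*(-41*(5 + 47) + 65) + 22665 = (3*(I*√3))*(-41*52 + 65) + 22665 = (3*I*√3)*(-2132 + 65) + 22665 = (3*I*√3)*(-2067) + 22665 = -6201*I*√3 + 22665 = 22665 - 6201*I*√3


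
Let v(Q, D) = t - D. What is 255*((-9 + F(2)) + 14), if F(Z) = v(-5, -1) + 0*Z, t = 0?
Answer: 1530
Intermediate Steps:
v(Q, D) = -D (v(Q, D) = 0 - D = -D)
F(Z) = 1 (F(Z) = -1*(-1) + 0*Z = 1 + 0 = 1)
255*((-9 + F(2)) + 14) = 255*((-9 + 1) + 14) = 255*(-8 + 14) = 255*6 = 1530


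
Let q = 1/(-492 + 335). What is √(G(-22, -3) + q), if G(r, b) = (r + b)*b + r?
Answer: 8*√20410/157 ≈ 7.2797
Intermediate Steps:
G(r, b) = r + b*(b + r) (G(r, b) = (b + r)*b + r = b*(b + r) + r = r + b*(b + r))
q = -1/157 (q = 1/(-157) = -1/157 ≈ -0.0063694)
√(G(-22, -3) + q) = √((-22 + (-3)² - 3*(-22)) - 1/157) = √((-22 + 9 + 66) - 1/157) = √(53 - 1/157) = √(8320/157) = 8*√20410/157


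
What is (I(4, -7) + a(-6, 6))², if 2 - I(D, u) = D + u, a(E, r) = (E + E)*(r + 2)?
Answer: 8281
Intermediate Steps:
a(E, r) = 2*E*(2 + r) (a(E, r) = (2*E)*(2 + r) = 2*E*(2 + r))
I(D, u) = 2 - D - u (I(D, u) = 2 - (D + u) = 2 + (-D - u) = 2 - D - u)
(I(4, -7) + a(-6, 6))² = ((2 - 1*4 - 1*(-7)) + 2*(-6)*(2 + 6))² = ((2 - 4 + 7) + 2*(-6)*8)² = (5 - 96)² = (-91)² = 8281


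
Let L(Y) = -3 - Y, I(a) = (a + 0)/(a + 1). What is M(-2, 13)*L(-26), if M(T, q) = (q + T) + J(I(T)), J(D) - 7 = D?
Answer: 460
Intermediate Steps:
I(a) = a/(1 + a)
J(D) = 7 + D
M(T, q) = 7 + T + q + T/(1 + T) (M(T, q) = (q + T) + (7 + T/(1 + T)) = (T + q) + (7 + T/(1 + T)) = 7 + T + q + T/(1 + T))
M(-2, 13)*L(-26) = ((-2 + (1 - 2)*(7 - 2 + 13))/(1 - 2))*(-3 - 1*(-26)) = ((-2 - 1*18)/(-1))*(-3 + 26) = -(-2 - 18)*23 = -1*(-20)*23 = 20*23 = 460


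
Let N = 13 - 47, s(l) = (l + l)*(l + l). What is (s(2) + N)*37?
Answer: -666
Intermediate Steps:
s(l) = 4*l² (s(l) = (2*l)*(2*l) = 4*l²)
N = -34
(s(2) + N)*37 = (4*2² - 34)*37 = (4*4 - 34)*37 = (16 - 34)*37 = -18*37 = -666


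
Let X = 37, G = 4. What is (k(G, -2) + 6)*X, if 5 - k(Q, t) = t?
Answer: 481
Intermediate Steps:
k(Q, t) = 5 - t
(k(G, -2) + 6)*X = ((5 - 1*(-2)) + 6)*37 = ((5 + 2) + 6)*37 = (7 + 6)*37 = 13*37 = 481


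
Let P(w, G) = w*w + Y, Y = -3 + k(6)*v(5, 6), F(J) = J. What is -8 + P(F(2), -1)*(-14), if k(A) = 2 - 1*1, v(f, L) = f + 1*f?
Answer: -162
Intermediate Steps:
v(f, L) = 2*f (v(f, L) = f + f = 2*f)
k(A) = 1 (k(A) = 2 - 1 = 1)
Y = 7 (Y = -3 + 1*(2*5) = -3 + 1*10 = -3 + 10 = 7)
P(w, G) = 7 + w**2 (P(w, G) = w*w + 7 = w**2 + 7 = 7 + w**2)
-8 + P(F(2), -1)*(-14) = -8 + (7 + 2**2)*(-14) = -8 + (7 + 4)*(-14) = -8 + 11*(-14) = -8 - 154 = -162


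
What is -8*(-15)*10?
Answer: 1200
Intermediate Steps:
-8*(-15)*10 = 120*10 = 1200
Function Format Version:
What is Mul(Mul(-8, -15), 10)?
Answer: 1200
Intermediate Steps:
Mul(Mul(-8, -15), 10) = Mul(120, 10) = 1200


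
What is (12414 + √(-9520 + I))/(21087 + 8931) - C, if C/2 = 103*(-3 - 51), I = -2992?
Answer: 55655441/5003 + 2*I*√782/15009 ≈ 11124.0 + 0.0037263*I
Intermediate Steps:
C = -11124 (C = 2*(103*(-3 - 51)) = 2*(103*(-54)) = 2*(-5562) = -11124)
(12414 + √(-9520 + I))/(21087 + 8931) - C = (12414 + √(-9520 - 2992))/(21087 + 8931) - 1*(-11124) = (12414 + √(-12512))/30018 + 11124 = (12414 + 4*I*√782)*(1/30018) + 11124 = (2069/5003 + 2*I*√782/15009) + 11124 = 55655441/5003 + 2*I*√782/15009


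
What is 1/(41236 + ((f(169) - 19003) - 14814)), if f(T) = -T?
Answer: 1/7250 ≈ 0.00013793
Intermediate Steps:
1/(41236 + ((f(169) - 19003) - 14814)) = 1/(41236 + ((-1*169 - 19003) - 14814)) = 1/(41236 + ((-169 - 19003) - 14814)) = 1/(41236 + (-19172 - 14814)) = 1/(41236 - 33986) = 1/7250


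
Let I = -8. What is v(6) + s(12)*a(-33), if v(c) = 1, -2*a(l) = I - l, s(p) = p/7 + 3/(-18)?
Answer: -1541/84 ≈ -18.345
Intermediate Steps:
s(p) = -⅙ + p/7 (s(p) = p*(⅐) + 3*(-1/18) = p/7 - ⅙ = -⅙ + p/7)
a(l) = 4 + l/2 (a(l) = -(-8 - l)/2 = 4 + l/2)
v(6) + s(12)*a(-33) = 1 + (-⅙ + (⅐)*12)*(4 + (½)*(-33)) = 1 + (-⅙ + 12/7)*(4 - 33/2) = 1 + (65/42)*(-25/2) = 1 - 1625/84 = -1541/84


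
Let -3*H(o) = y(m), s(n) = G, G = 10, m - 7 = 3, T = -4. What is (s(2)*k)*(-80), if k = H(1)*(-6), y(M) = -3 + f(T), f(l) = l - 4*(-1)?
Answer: 4800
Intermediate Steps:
m = 10 (m = 7 + 3 = 10)
f(l) = 4 + l (f(l) = l + 4 = 4 + l)
s(n) = 10
y(M) = -3 (y(M) = -3 + (4 - 4) = -3 + 0 = -3)
H(o) = 1 (H(o) = -⅓*(-3) = 1)
k = -6 (k = 1*(-6) = -6)
(s(2)*k)*(-80) = (10*(-6))*(-80) = -60*(-80) = 4800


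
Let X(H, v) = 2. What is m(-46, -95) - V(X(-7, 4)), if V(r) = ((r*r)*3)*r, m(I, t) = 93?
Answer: 69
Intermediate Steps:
V(r) = 3*r**3 (V(r) = (r**2*3)*r = (3*r**2)*r = 3*r**3)
m(-46, -95) - V(X(-7, 4)) = 93 - 3*2**3 = 93 - 3*8 = 93 - 1*24 = 93 - 24 = 69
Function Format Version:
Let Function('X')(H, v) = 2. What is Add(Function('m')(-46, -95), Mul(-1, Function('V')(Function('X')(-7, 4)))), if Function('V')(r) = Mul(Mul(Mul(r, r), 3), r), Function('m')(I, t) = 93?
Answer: 69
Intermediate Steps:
Function('V')(r) = Mul(3, Pow(r, 3)) (Function('V')(r) = Mul(Mul(Pow(r, 2), 3), r) = Mul(Mul(3, Pow(r, 2)), r) = Mul(3, Pow(r, 3)))
Add(Function('m')(-46, -95), Mul(-1, Function('V')(Function('X')(-7, 4)))) = Add(93, Mul(-1, Mul(3, Pow(2, 3)))) = Add(93, Mul(-1, Mul(3, 8))) = Add(93, Mul(-1, 24)) = Add(93, -24) = 69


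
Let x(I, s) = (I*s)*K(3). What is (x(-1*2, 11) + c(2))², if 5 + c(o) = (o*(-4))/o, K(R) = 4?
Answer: 9409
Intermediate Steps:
x(I, s) = 4*I*s (x(I, s) = (I*s)*4 = 4*I*s)
c(o) = -9 (c(o) = -5 + (o*(-4))/o = -5 + (-4*o)/o = -5 - 4 = -9)
(x(-1*2, 11) + c(2))² = (4*(-1*2)*11 - 9)² = (4*(-2)*11 - 9)² = (-88 - 9)² = (-97)² = 9409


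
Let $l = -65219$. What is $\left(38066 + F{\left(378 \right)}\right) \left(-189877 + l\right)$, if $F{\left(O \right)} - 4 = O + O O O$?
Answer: $-13787581665600$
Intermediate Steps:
$F{\left(O \right)} = 4 + O + O^{3}$ ($F{\left(O \right)} = 4 + \left(O + O O O\right) = 4 + \left(O + O^{2} O\right) = 4 + \left(O + O^{3}\right) = 4 + O + O^{3}$)
$\left(38066 + F{\left(378 \right)}\right) \left(-189877 + l\right) = \left(38066 + \left(4 + 378 + 378^{3}\right)\right) \left(-189877 - 65219\right) = \left(38066 + \left(4 + 378 + 54010152\right)\right) \left(-255096\right) = \left(38066 + 54010534\right) \left(-255096\right) = 54048600 \left(-255096\right) = -13787581665600$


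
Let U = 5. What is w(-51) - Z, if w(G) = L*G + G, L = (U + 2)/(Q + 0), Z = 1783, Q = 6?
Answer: -3787/2 ≈ -1893.5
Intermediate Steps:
L = 7/6 (L = (5 + 2)/(6 + 0) = 7/6 ≈ 1.1667)
w(G) = 13*G/6 (w(G) = 7*G/6 + G = 13*G/6)
w(-51) - Z = (13/6)*(-51) - 1*1783 = -221/2 - 1783 = -3787/2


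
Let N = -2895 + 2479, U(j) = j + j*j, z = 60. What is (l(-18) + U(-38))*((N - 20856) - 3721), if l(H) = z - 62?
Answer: -35090172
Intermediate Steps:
U(j) = j + j²
N = -416
l(H) = -2 (l(H) = 60 - 62 = -2)
(l(-18) + U(-38))*((N - 20856) - 3721) = (-2 - 38*(1 - 38))*((-416 - 20856) - 3721) = (-2 - 38*(-37))*(-21272 - 3721) = (-2 + 1406)*(-24993) = 1404*(-24993) = -35090172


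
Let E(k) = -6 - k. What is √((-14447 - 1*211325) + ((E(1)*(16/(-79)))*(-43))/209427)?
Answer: 2*I*√15450040250420333559/16544733 ≈ 475.15*I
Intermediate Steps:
√((-14447 - 1*211325) + ((E(1)*(16/(-79)))*(-43))/209427) = √((-14447 - 1*211325) + (((-6 - 1*1)*(16/(-79)))*(-43))/209427) = √((-14447 - 211325) + (((-6 - 1)*(16*(-1/79)))*(-43))*(1/209427)) = √(-225772 + (-7*(-16/79)*(-43))*(1/209427)) = √(-225772 + ((112/79)*(-43))*(1/209427)) = √(-225772 - 4816/79*1/209427) = √(-225772 - 4816/16544733) = √(-3735337463692/16544733) = 2*I*√15450040250420333559/16544733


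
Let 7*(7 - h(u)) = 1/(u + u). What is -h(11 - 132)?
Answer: -11859/1694 ≈ -7.0006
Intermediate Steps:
h(u) = 7 - 1/(14*u) (h(u) = 7 - 1/(7*(u + u)) = 7 - 1/(2*u)/7 = 7 - 1/(14*u))
-h(11 - 132) = -(7 - 1/(14*(11 - 132))) = -(7 - 1/14/(-121)) = -(7 - 1/14*(-1/121)) = -(7 + 1/1694) = -1*11859/1694 = -11859/1694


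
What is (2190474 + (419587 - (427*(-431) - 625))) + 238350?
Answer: 3033073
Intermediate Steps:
(2190474 + (419587 - (427*(-431) - 625))) + 238350 = (2190474 + (419587 - (-184037 - 625))) + 238350 = (2190474 + (419587 - 1*(-184662))) + 238350 = (2190474 + (419587 + 184662)) + 238350 = (2190474 + 604249) + 238350 = 2794723 + 238350 = 3033073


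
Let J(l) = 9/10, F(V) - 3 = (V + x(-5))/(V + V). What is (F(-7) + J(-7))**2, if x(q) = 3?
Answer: 85849/4900 ≈ 17.520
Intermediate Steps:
F(V) = 3 + (3 + V)/(2*V) (F(V) = 3 + (V + 3)/(V + V) = 3 + (3 + V)/((2*V)) = 3 + (3 + V)*(1/(2*V)) = 3 + (3 + V)/(2*V))
J(l) = 9/10 (J(l) = 9*(1/10) = 9/10)
(F(-7) + J(-7))**2 = ((1/2)*(3 + 7*(-7))/(-7) + 9/10)**2 = ((1/2)*(-1/7)*(3 - 49) + 9/10)**2 = ((1/2)*(-1/7)*(-46) + 9/10)**2 = (23/7 + 9/10)**2 = (293/70)**2 = 85849/4900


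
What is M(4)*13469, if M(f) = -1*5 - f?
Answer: -121221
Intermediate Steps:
M(f) = -5 - f
M(4)*13469 = (-5 - 1*4)*13469 = (-5 - 4)*13469 = -9*13469 = -121221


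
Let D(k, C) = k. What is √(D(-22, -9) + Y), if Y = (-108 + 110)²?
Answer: 3*I*√2 ≈ 4.2426*I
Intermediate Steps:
Y = 4 (Y = 2² = 4)
√(D(-22, -9) + Y) = √(-22 + 4) = √(-18) = 3*I*√2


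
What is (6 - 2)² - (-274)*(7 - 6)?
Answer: 290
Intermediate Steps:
(6 - 2)² - (-274)*(7 - 6) = 4² - (-274) = 16 - 137*(-2) = 16 + 274 = 290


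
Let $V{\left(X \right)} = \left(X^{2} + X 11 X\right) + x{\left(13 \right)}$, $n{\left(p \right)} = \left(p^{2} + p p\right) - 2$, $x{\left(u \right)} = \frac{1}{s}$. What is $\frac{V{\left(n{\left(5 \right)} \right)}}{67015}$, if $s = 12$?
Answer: $\frac{331777}{804180} \approx 0.41257$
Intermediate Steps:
$x{\left(u \right)} = \frac{1}{12}$
$n{\left(p \right)} = -2 + 2 p^{2}$ ($n{\left(p \right)} = \left(p^{2} + p^{2}\right) - 2 = 2 p^{2} - 2 = -2 + 2 p^{2}$)
$V{\left(X \right)} = \frac{1}{12} + 12 X^{2}$ ($V{\left(X \right)} = \left(X^{2} + X 11 X\right) + \frac{1}{12} = \left(X^{2} + 11 X X\right) + \frac{1}{12} = \left(X^{2} + 11 X^{2}\right) + \frac{1}{12} = 12 X^{2} + \frac{1}{12} = \frac{1}{12} + 12 X^{2}$)
$\frac{V{\left(n{\left(5 \right)} \right)}}{67015} = \frac{\frac{1}{12} + 12 \left(-2 + 2 \cdot 5^{2}\right)^{2}}{67015} = \left(\frac{1}{12} + 12 \left(-2 + 2 \cdot 25\right)^{2}\right) \frac{1}{67015} = \left(\frac{1}{12} + 12 \left(-2 + 50\right)^{2}\right) \frac{1}{67015} = \left(\frac{1}{12} + 12 \cdot 48^{2}\right) \frac{1}{67015} = \left(\frac{1}{12} + 12 \cdot 2304\right) \frac{1}{67015} = \left(\frac{1}{12} + 27648\right) \frac{1}{67015} = \frac{331777}{12} \cdot \frac{1}{67015} = \frac{331777}{804180}$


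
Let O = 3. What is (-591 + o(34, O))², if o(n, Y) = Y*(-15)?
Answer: 404496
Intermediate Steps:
o(n, Y) = -15*Y
(-591 + o(34, O))² = (-591 - 15*3)² = (-591 - 45)² = (-636)² = 404496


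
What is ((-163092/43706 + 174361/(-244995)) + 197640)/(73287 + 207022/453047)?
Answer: 479376375313210074259/177762929155037070585 ≈ 2.6967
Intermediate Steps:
((-163092/43706 + 174361/(-244995)) + 197640)/(73287 + 207022/453047) = ((-163092*1/43706 + 174361*(-1/244995)) + 197640)/(73287 + 207022*(1/453047)) = ((-81546/21853 - 174361/244995) + 197640)/(73287 + 207022/453047) = (-23788673203/5353875735 + 197640)/(33202662511/453047) = (1058116211592197/5353875735)*(453047/33202662511) = 479376375313210074259/177762929155037070585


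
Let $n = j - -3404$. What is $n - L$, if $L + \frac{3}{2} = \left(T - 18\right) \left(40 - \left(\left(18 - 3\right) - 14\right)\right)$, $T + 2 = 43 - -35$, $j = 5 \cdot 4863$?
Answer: $\frac{50917}{2} \approx 25459.0$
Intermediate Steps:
$j = 24315$
$T = 76$ ($T = -2 + \left(43 - -35\right) = -2 + \left(43 + 35\right) = -2 + 78 = 76$)
$n = 27719$ ($n = 24315 - -3404 = 24315 + 3404 = 27719$)
$L = \frac{4521}{2}$ ($L = - \frac{3}{2} + \left(76 - 18\right) \left(40 - \left(\left(18 - 3\right) - 14\right)\right) = - \frac{3}{2} + 58 \left(40 - \left(15 - 14\right)\right) = - \frac{3}{2} + 58 \left(40 - 1\right) = - \frac{3}{2} + 58 \cdot 39 = - \frac{3}{2} + 2262 = \frac{4521}{2} \approx 2260.5$)
$n - L = 27719 - \frac{4521}{2} = \frac{50917}{2}$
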